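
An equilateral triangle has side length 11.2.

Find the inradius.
For an equilateral triangle, r = s/(2√3) where s is the side.
r = 11.2/(2√3) = 11.2/3.464102 = 3.233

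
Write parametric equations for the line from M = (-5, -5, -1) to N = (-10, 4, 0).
Direction vector d = N - M = (-5, 9, 1)
x = -5 - 5t, y = -5 + 9t, z = -1 + t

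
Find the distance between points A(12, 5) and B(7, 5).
Using the distance formula: d = sqrt((x₂-x₁)² + (y₂-y₁)²)
dx = 7 - 12 = -5
dy = 5 - 5 = 0
d = sqrt((-5)² + 0²) = sqrt(25 + 0) = sqrt(25) = 5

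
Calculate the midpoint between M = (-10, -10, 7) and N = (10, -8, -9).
Midpoint = ((-10+10)/2, (-10-8)/2, (7-9)/2) = (0, -9, -1)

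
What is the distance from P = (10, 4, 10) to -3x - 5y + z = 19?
d = |(-3)(10) + (-5)(4) + 1(10) - (19)| / √((-3)² + (-5)² + 1²) = 59/√35 = 9.973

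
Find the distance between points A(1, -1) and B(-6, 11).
Using the distance formula: d = sqrt((x₂-x₁)² + (y₂-y₁)²)
dx = (-6) - 1 = -7
dy = 11 - (-1) = 12
d = sqrt((-7)² + 12²) = sqrt(49 + 144) = sqrt(193) = 13.89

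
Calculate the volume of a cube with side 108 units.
Volume = s³
Volume = 108³
Volume = 1259712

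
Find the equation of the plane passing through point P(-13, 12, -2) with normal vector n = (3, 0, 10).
d = n·P = (3)(-13) + (0)(12) + (10)(-2) = -59
Plane: 3x + 10z = -59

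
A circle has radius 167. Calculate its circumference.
Circumference = 2 * pi * r
Circumference = 2 * pi * 167
Circumference = 1049.29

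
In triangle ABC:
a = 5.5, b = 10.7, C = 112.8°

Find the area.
Using A = ½ab·sin(C):
A = ½·5.5·10.7·sin(112.8°) = ½·58.85·0.921863 = 27.13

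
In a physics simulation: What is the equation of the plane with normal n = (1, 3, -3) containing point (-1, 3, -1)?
d = n·P = (1)(-1) + (3)(3) + (-3)(-1) = 11
Plane: x + 3y - 3z = 11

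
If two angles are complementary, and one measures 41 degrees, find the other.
Complementary angles sum to 90 degrees.
Other angle = 90 - 41
Other angle = 49 degrees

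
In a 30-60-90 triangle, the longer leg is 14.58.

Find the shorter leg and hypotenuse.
In a 30-60-90 triangle, sides are in ratio 1 : √3 : 2.
Long leg = short leg·√3  →  short leg = 14.58/√3 = 8.418
Hypotenuse = 2·(short leg) = 2·14.58/√3 = 16.84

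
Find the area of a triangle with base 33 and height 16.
Area = (1/2) * base * height
Area = (1/2) * 33 * 16
Area = 264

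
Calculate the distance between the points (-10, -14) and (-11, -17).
Using the distance formula: d = sqrt((x₂-x₁)² + (y₂-y₁)²)
dx = (-11) - (-10) = -1
dy = (-17) - (-14) = -3
d = sqrt((-1)² + (-3)²) = sqrt(1 + 9) = sqrt(10) = 3.16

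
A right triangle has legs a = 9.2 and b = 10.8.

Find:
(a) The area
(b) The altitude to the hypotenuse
(a) Area = ½ab = ½·9.2·10.8 = 49.68
(b) Hypotenuse c = √(9.2² + 10.8²) = √201.28 = 14.1873
    Area = ½·c·h_c  →  h_c = 2·Area/c = 2·49.68/14.1873 = 7.003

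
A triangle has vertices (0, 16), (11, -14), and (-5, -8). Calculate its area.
Using the coordinate formula: Area = (1/2)|x₁(y₂-y₃) + x₂(y₃-y₁) + x₃(y₁-y₂)|
Area = (1/2)|0((-14)-(-8)) + 11((-8)-16) + (-5)(16-(-14))|
Area = (1/2)|0*(-6) + 11*(-24) + (-5)*30|
Area = (1/2)|0 + (-264) + (-150)|
Area = (1/2)*414 = 207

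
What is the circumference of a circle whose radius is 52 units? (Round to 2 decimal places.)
Circumference = 2 * pi * r
Circumference = 2 * pi * 52
Circumference = 326.73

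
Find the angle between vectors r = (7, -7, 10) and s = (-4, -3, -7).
r·s = -77, |r|² = 198, |s|² = 74
cos θ = -77/√14652 ≈ -0.6361
θ ≈ 129.5°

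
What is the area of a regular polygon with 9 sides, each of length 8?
For a regular 9-gon with side length s = 8:
Apothem a = s / (2*tan(pi/9)) = 8 / (2*tan(pi/9)) ≈ 10.9899
Perimeter P = 9 * 8 = 72
Area = (1/2) * P * a = (1/2) * 72 * 10.9899 = 395.64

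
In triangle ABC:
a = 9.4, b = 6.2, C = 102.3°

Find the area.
Using A = ½ab·sin(C):
A = ½·9.4·6.2·sin(102.3°) = ½·58.28·0.977046 = 28.47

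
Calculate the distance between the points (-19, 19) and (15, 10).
Using the distance formula: d = sqrt((x₂-x₁)² + (y₂-y₁)²)
dx = 15 - (-19) = 34
dy = 10 - 19 = -9
d = sqrt(34² + (-9)²) = sqrt(1156 + 81) = sqrt(1237) = 35.17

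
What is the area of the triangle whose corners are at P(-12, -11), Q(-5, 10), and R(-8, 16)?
Using the coordinate formula: Area = (1/2)|x₁(y₂-y₃) + x₂(y₃-y₁) + x₃(y₁-y₂)|
Area = (1/2)|(-12)(10-16) + (-5)(16-(-11)) + (-8)((-11)-10)|
Area = (1/2)|(-12)*(-6) + (-5)*27 + (-8)*(-21)|
Area = (1/2)|72 + (-135) + 168|
Area = (1/2)*105 = 52.50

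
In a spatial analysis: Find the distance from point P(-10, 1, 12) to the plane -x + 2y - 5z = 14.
d = |(-1)(-10) + 2(1) + (-5)(12) - (14)| / √((-1)² + 2² + (-5)²) = 62/√30 = 11.32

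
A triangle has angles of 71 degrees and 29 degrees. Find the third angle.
Sum of angles in a triangle = 180 degrees
Third angle = 180 - 71 - 29
Third angle = 80 degrees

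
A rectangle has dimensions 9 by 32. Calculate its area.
Area = length * width
Area = 9 * 32
Area = 288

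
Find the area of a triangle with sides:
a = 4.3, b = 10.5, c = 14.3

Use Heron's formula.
s = (a+b+c)/2 = (4.3+10.5+14.3)/2 = 14.55
A = √(s(s-a)(s-b)(s-c)) = √(14.55·10.25·4.05·0.25)
A = √151.002 = 12.29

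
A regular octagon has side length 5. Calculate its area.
For a regular 8-gon with side length s = 5:
Apothem a = s / (2*tan(pi/8)) = 5 / (2*tan(pi/8)) ≈ 6.0355
Perimeter P = 8 * 5 = 40
Area = (1/2) * P * a = (1/2) * 40 * 6.0355 = 120.71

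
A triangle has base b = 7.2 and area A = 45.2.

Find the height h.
A = ½bh  →  h = 2A/b
h = 2·45.2/7.2 = 12.56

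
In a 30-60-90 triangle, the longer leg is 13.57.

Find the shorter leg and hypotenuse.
In a 30-60-90 triangle, sides are in ratio 1 : √3 : 2.
Long leg = short leg·√3  →  short leg = 13.57/√3 = 7.835
Hypotenuse = 2·(short leg) = 2·13.57/√3 = 15.67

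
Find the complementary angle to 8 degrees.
Complementary angles sum to 90 degrees.
Other angle = 90 - 8
Other angle = 82 degrees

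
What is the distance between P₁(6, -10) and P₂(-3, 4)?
Using the distance formula: d = sqrt((x₂-x₁)² + (y₂-y₁)²)
dx = (-3) - 6 = -9
dy = 4 - (-10) = 14
d = sqrt((-9)² + 14²) = sqrt(81 + 196) = sqrt(277) = 16.64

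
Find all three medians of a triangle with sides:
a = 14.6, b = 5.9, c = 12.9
Using m_x = ½√(2y² + 2z² - x²):
m_a = ½√(2·5.9² + 2·12.9² - 14.6²) = ½√189.28 = 6.879
m_b = ½√(2·14.6² + 2·12.9² - 5.9²) = ½√724.33 = 13.46
m_c = ½√(2·14.6² + 2·5.9² - 12.9²) = ½√329.53 = 9.076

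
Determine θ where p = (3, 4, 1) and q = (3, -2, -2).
p·q = -1, |p|² = 26, |q|² = 17
cos θ = -1/√442 ≈ -0.04757
θ ≈ 92.73°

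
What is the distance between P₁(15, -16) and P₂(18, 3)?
Using the distance formula: d = sqrt((x₂-x₁)² + (y₂-y₁)²)
dx = 18 - 15 = 3
dy = 3 - (-16) = 19
d = sqrt(3² + 19²) = sqrt(9 + 361) = sqrt(370) = 19.24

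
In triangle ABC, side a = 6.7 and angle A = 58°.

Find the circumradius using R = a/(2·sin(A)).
R = a/(2·sin(A)) = 6.7/(2·sin(58°))
R = 6.7/(2·0.848048) = 6.7/1.696096 = 3.95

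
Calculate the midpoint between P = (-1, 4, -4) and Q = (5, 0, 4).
Midpoint = ((-1+5)/2, (4+0)/2, (-4+4)/2) = (2, 2, 0)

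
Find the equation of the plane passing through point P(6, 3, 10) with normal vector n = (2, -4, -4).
d = n·P = (2)(6) + (-4)(3) + (-4)(10) = -40
Plane: 2x - 4y - 4z = -40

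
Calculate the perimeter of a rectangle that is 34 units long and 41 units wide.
Perimeter = 2 * (length + width)
Perimeter = 2 * (34 + 41)
Perimeter = 2 * 75
Perimeter = 150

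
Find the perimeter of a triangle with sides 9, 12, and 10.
Perimeter = sum of all sides
Perimeter = 9 + 12 + 10
Perimeter = 31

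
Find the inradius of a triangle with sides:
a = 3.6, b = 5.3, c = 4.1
s = (a+b+c)/2 = (3.6+5.3+4.1)/2 = 6.5
Area = √(s(s-a)(s-b)(s-c)) = √(6.5·2.9·1.2·2.4) = 7.36804
r = Area/s = 7.36804/6.5 = 1.134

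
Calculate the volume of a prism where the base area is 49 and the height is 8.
Volume = base area * height
Volume = 49 * 8
Volume = 392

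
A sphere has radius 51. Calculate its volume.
Volume = (4/3) * pi * r³
Volume = (4/3) * pi * 51³
Volume = (4/3) * pi * 132651
Volume = 555647.21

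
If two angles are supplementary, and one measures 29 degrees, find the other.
Supplementary angles sum to 180 degrees.
Other angle = 180 - 29
Other angle = 151 degrees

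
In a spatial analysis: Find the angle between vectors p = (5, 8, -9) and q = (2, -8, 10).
p·q = -144, |p|² = 170, |q|² = 168
cos θ = -144/√28560 ≈ -0.8521
θ ≈ 148.4°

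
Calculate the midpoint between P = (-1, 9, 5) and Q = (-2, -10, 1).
Midpoint = ((-1-2)/2, (9-10)/2, (5+1)/2) = (-1.5, -0.5, 3)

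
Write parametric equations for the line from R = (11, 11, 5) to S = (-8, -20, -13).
Direction vector d = S - R = (-19, -31, -18)
x = 11 - 19t, y = 11 - 31t, z = 5 - 18t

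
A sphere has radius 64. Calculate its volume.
Volume = (4/3) * pi * r³
Volume = (4/3) * pi * 64³
Volume = (4/3) * pi * 262144
Volume = 1098066.22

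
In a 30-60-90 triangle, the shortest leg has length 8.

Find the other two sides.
Long leg = 8√3 = 13.86, Hypotenuse = 16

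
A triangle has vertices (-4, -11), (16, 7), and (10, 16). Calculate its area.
Using the coordinate formula: Area = (1/2)|x₁(y₂-y₃) + x₂(y₃-y₁) + x₃(y₁-y₂)|
Area = (1/2)|(-4)(7-16) + 16(16-(-11)) + 10((-11)-7)|
Area = (1/2)|(-4)*(-9) + 16*27 + 10*(-18)|
Area = (1/2)|36 + 432 + (-180)|
Area = (1/2)*288 = 144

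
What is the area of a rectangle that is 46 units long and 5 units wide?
Area = length * width
Area = 46 * 5
Area = 230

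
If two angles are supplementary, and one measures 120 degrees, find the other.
Supplementary angles sum to 180 degrees.
Other angle = 180 - 120
Other angle = 60 degrees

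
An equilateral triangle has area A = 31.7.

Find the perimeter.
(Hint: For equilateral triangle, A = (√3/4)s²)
A = (√3/4)s²  →  s² = 4A/√3 = 4·31.7/√3 = 73.208
s = 8.55617
Perimeter = 3s = 25.67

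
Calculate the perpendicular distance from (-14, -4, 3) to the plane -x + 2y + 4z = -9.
d = |(-1)(-14) + 2(-4) + 4(3) - (-9)| / √((-1)² + 2² + 4²) = 27/√21 = 5.892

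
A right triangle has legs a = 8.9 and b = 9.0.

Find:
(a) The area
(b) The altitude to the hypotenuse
(a) Area = ½ab = ½·8.9·9.0 = 40.05
(b) Hypotenuse c = √(8.9² + 9.0²) = √160.21 = 12.6574
    Area = ½·c·h_c  →  h_c = 2·Area/c = 2·40.05/12.6574 = 6.328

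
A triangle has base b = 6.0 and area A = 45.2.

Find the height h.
A = ½bh  →  h = 2A/b
h = 2·45.2/6.0 = 15.07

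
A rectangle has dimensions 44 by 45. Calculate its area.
Area = length * width
Area = 44 * 45
Area = 1980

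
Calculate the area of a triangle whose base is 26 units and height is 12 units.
Area = (1/2) * base * height
Area = (1/2) * 26 * 12
Area = 156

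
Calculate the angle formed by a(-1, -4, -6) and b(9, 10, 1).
a·b = -55, |a|² = 53, |b|² = 182
cos θ = -55/√9646 ≈ -0.56
θ ≈ 124.1°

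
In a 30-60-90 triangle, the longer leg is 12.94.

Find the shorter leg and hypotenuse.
In a 30-60-90 triangle, sides are in ratio 1 : √3 : 2.
Long leg = short leg·√3  →  short leg = 12.94/√3 = 7.471
Hypotenuse = 2·(short leg) = 2·12.94/√3 = 14.94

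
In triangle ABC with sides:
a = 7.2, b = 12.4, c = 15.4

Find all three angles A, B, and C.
By the law of cosines:
cos(A) = (b² + c² - a²)/(2bc) = 0.887830  →  A = 27.4°
cos(B) = (a² + c² - b²)/(2ac) = 0.609848  →  B = 52.42°
cos(C) = (a² + b² - c²)/(2ab) = -0.176747  →  C = 100.2°
Check: A + B + C = 180.0° ✓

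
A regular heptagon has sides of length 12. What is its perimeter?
Perimeter = number of sides * side length
Perimeter = 7 * 12
Perimeter = 84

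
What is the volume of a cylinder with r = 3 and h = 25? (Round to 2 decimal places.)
Volume = pi * r² * h
Volume = pi * 3² * 25
Volume = pi * 9 * 25
Volume = pi * 225
Volume = 706.86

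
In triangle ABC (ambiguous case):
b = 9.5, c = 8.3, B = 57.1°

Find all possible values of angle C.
sin(C)/c = sin(B)/b  →  sin(C) = c·sin(B)/b = 8.3·sin(57.1°)/9.5 = 0.733563
C₁ = arcsin(0.733563) = 47.19°,  C₂ = 180° - C₁ = 132.81°
Check C₂: A = 180° - 57.1° - 132.81° = -9.91° ≤ 0, rejected
C = 47.19° (one solution)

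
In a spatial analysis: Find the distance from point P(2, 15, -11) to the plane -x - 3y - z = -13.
d = |(-1)(2) + (-3)(15) + (-1)(-11) - (-13)| / √((-1)² + (-3)² + (-1)²) = 23/√11 = 6.935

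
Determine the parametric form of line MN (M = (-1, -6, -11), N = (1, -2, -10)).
Direction vector d = N - M = (2, 4, 1)
x = -1 + 2t, y = -6 + 4t, z = -11 + t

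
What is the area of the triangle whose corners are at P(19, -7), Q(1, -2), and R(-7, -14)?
Using the coordinate formula: Area = (1/2)|x₁(y₂-y₃) + x₂(y₃-y₁) + x₃(y₁-y₂)|
Area = (1/2)|19((-2)-(-14)) + 1((-14)-(-7)) + (-7)((-7)-(-2))|
Area = (1/2)|19*12 + 1*(-7) + (-7)*(-5)|
Area = (1/2)|228 + (-7) + 35|
Area = (1/2)*256 = 128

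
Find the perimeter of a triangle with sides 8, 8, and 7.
Perimeter = sum of all sides
Perimeter = 8 + 8 + 7
Perimeter = 23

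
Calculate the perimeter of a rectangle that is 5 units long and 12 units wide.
Perimeter = 2 * (length + width)
Perimeter = 2 * (5 + 12)
Perimeter = 2 * 17
Perimeter = 34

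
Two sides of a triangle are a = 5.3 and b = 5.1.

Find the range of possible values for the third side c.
By the triangle inequality: |a - b| < c < a + b
|5.3 - 5.1| < c < 5.3 + 5.1
0.2 < c < 10.4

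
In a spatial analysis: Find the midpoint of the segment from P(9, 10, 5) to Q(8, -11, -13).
Midpoint = ((9+8)/2, (10-11)/2, (5-13)/2) = (8.5, -0.5, -4)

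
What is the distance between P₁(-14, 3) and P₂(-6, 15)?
Using the distance formula: d = sqrt((x₂-x₁)² + (y₂-y₁)²)
dx = (-6) - (-14) = 8
dy = 15 - 3 = 12
d = sqrt(8² + 12²) = sqrt(64 + 144) = sqrt(208) = 14.42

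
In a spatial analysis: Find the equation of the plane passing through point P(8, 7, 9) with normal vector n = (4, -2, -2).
d = n·P = (4)(8) + (-2)(7) + (-2)(9) = 0
Plane: 4x - 2y - 2z = 0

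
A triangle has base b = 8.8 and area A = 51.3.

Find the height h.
A = ½bh  →  h = 2A/b
h = 2·51.3/8.8 = 11.66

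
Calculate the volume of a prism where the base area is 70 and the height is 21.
Volume = base area * height
Volume = 70 * 21
Volume = 1470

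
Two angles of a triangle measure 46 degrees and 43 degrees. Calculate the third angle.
Sum of angles in a triangle = 180 degrees
Third angle = 180 - 46 - 43
Third angle = 91 degrees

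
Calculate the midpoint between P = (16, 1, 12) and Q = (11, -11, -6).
Midpoint = ((16+11)/2, (1-11)/2, (12-6)/2) = (13.5, -5, 3)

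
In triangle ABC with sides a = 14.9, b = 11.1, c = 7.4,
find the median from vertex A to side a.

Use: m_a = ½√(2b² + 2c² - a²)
m_a = ½√(2·11.1² + 2·7.4² - 14.9²)
m_a = ½√(246.42 + 109.52 - 222.01) = ½√133.93 = 5.786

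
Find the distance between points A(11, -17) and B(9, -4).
Using the distance formula: d = sqrt((x₂-x₁)² + (y₂-y₁)²)
dx = 9 - 11 = -2
dy = (-4) - (-17) = 13
d = sqrt((-2)² + 13²) = sqrt(4 + 169) = sqrt(173) = 13.15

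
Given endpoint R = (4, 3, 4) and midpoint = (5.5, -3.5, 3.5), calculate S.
S = (2×5.5 - 4, 2×(-3.5) - 3, 2×3.5 - 4) = (7, -10, 3)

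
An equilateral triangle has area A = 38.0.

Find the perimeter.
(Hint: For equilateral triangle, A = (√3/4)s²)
A = (√3/4)s²  →  s² = 4A/√3 = 4·38.0/√3 = 87.7572
s = 9.36788
Perimeter = 3s = 28.1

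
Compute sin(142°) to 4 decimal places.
sin(142 degrees) = 0.6157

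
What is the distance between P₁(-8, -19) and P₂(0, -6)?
Using the distance formula: d = sqrt((x₂-x₁)² + (y₂-y₁)²)
dx = 0 - (-8) = 8
dy = (-6) - (-19) = 13
d = sqrt(8² + 13²) = sqrt(64 + 169) = sqrt(233) = 15.26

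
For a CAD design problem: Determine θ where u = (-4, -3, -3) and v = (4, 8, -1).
u·v = -37, |u|² = 34, |v|² = 81
cos θ = -37/√2754 ≈ -0.705
θ ≈ 134.8°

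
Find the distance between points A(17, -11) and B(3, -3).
Using the distance formula: d = sqrt((x₂-x₁)² + (y₂-y₁)²)
dx = 3 - 17 = -14
dy = (-3) - (-11) = 8
d = sqrt((-14)² + 8²) = sqrt(196 + 64) = sqrt(260) = 16.12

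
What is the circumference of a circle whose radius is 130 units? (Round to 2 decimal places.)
Circumference = 2 * pi * r
Circumference = 2 * pi * 130
Circumference = 816.81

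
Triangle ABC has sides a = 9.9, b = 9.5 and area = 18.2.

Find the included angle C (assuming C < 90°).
Area = ½ab·sin(C)  →  sin(C) = 2·Area/(ab)
sin(C) = 2·18.2/(9.9·9.5) = 0.387028
C = arcsin(0.387028) = 22.77°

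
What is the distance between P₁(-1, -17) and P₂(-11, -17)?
Using the distance formula: d = sqrt((x₂-x₁)² + (y₂-y₁)²)
dx = (-11) - (-1) = -10
dy = (-17) - (-17) = 0
d = sqrt((-10)² + 0²) = sqrt(100 + 0) = sqrt(100) = 10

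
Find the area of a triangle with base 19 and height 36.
Area = (1/2) * base * height
Area = (1/2) * 19 * 36
Area = 342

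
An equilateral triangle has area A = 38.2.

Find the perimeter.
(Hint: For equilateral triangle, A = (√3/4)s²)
A = (√3/4)s²  →  s² = 4A/√3 = 4·38.2/√3 = 88.2191
s = 9.3925
Perimeter = 3s = 28.18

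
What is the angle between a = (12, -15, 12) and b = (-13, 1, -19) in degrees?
a·b = -399, |a|² = 513, |b|² = 531
cos θ = -399/√272403 ≈ -0.7645
θ ≈ 139.9°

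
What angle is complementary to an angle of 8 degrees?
Complementary angles sum to 90 degrees.
Other angle = 90 - 8
Other angle = 82 degrees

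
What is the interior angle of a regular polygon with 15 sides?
Interior angle of a regular n-gon = (n-2)*180/n
Interior angle = (15-2)*180/15
Interior angle = 13*180/15
Interior angle = 2340/15
Interior angle = 156 degrees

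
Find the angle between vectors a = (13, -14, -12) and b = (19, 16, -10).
a·b = 143, |a|² = 509, |b|² = 717
cos θ = 143/√364953 ≈ 0.2367
θ ≈ 76.31°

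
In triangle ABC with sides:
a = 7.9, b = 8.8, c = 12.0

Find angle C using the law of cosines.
cos(C) = (a² + b² - c²)/(2ab)
cos(C) = (7.9² + 8.8² - 12.0²)/(2·7.9·8.8) = -4.15/139.04 = -0.029848
C = arccos(-0.029848) = 91.71°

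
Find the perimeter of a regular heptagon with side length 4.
Perimeter = number of sides * side length
Perimeter = 7 * 4
Perimeter = 28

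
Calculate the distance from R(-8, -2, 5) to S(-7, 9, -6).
d = √[(1)² + (11)² + (-11)²] = √243 = 15.59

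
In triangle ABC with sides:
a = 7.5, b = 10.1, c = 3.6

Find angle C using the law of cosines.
cos(C) = (a² + b² - c²)/(2ab)
cos(C) = (7.5² + 10.1² - 3.6²)/(2·7.5·10.1) = 145.3/151.5 = 0.959076
C = arccos(0.959076) = 16.45°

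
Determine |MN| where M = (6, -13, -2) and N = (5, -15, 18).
d = √[(-1)² + (-2)² + (20)²] = √405 = 20.12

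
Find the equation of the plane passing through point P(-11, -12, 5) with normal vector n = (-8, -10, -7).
d = n·P = (-8)(-11) + (-10)(-12) + (-7)(5) = 173
Plane: -8x - 10y - 7z = 173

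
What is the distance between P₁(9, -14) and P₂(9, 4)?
Using the distance formula: d = sqrt((x₂-x₁)² + (y₂-y₁)²)
dx = 9 - 9 = 0
dy = 4 - (-14) = 18
d = sqrt(0² + 18²) = sqrt(0 + 324) = sqrt(324) = 18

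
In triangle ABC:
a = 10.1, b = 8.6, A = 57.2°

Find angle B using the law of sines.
sin(B)/b = sin(A)/a
sin(B) = b·sin(A)/a = 8.6·sin(57.2°)/10.1 = 0.715730
B = arcsin(0.715730) = 45.7°  (b ≤ a, so B ≤ A and the acute solution is unique)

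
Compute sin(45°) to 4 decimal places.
sin(45 degrees) = sqrt(2)/2
Decimal approximation: 0.7071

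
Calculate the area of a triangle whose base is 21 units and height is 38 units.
Area = (1/2) * base * height
Area = (1/2) * 21 * 38
Area = 399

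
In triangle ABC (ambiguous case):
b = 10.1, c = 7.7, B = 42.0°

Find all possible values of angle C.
sin(C)/c = sin(B)/b  →  sin(C) = c·sin(B)/b = 7.7·sin(42.0°)/10.1 = 0.510129
C₁ = arcsin(0.510129) = 30.67°,  C₂ = 180° - C₁ = 149.33°
Check C₂: A = 180° - 42.0° - 149.33° = -11.33° ≤ 0, rejected
C = 30.67° (one solution)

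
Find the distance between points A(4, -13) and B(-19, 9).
Using the distance formula: d = sqrt((x₂-x₁)² + (y₂-y₁)²)
dx = (-19) - 4 = -23
dy = 9 - (-13) = 22
d = sqrt((-23)² + 22²) = sqrt(529 + 484) = sqrt(1013) = 31.83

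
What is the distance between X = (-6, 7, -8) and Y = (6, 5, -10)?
d = √[(12)² + (-2)² + (-2)²] = √152 = 12.33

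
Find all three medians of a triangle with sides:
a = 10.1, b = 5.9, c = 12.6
Using m_x = ½√(2y² + 2z² - x²):
m_a = ½√(2·5.9² + 2·12.6² - 10.1²) = ½√285.13 = 8.443
m_b = ½√(2·10.1² + 2·12.6² - 5.9²) = ½√486.73 = 11.03
m_c = ½√(2·10.1² + 2·5.9² - 12.6²) = ½√114.88 = 5.359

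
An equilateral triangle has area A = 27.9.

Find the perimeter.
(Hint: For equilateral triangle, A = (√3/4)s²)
A = (√3/4)s²  →  s² = 4A/√3 = 4·27.9/√3 = 64.4323
s = 8.02697
Perimeter = 3s = 24.08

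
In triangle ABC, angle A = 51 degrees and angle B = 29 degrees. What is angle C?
Sum of angles in a triangle = 180 degrees
Third angle = 180 - 51 - 29
Third angle = 100 degrees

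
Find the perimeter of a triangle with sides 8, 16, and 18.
Perimeter = sum of all sides
Perimeter = 8 + 16 + 18
Perimeter = 42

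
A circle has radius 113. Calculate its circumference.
Circumference = 2 * pi * r
Circumference = 2 * pi * 113
Circumference = 710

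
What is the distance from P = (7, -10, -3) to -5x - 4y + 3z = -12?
d = |(-5)(7) + (-4)(-10) + 3(-3) - (-12)| / √((-5)² + (-4)² + 3²) = 8/√50 = 1.131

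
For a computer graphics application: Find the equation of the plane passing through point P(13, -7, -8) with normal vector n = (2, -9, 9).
d = n·P = (2)(13) + (-9)(-7) + (9)(-8) = 17
Plane: 2x - 9y + 9z = 17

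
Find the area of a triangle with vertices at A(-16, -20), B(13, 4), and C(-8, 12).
Using the coordinate formula: Area = (1/2)|x₁(y₂-y₃) + x₂(y₃-y₁) + x₃(y₁-y₂)|
Area = (1/2)|(-16)(4-12) + 13(12-(-20)) + (-8)((-20)-4)|
Area = (1/2)|(-16)*(-8) + 13*32 + (-8)*(-24)|
Area = (1/2)|128 + 416 + 192|
Area = (1/2)*736 = 368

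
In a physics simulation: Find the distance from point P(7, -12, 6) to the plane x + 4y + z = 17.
d = |1(7) + 4(-12) + 1(6) - (17)| / √(1² + 4² + 1²) = 52/√18 = 12.26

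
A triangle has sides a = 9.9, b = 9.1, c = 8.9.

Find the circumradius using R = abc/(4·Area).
s = (a+b+c)/2 = 13.95
Area = √(s(s-a)(s-b)(s-c)) = √(13.95·4.05·4.85·5.05) = 37.199
R = abc/(4·Area) = (9.9·9.1·8.9)/(4·37.199) = 801.801/148.796 = 5.389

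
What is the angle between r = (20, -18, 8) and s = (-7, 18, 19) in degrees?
r·s = -312, |r|² = 788, |s|² = 734
cos θ = -312/√578392 ≈ -0.4102
θ ≈ 114.2°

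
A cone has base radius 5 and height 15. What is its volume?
Volume = (1/3) * pi * r² * h
Volume = (1/3) * pi * 5² * 15
Volume = (1/3) * pi * 25 * 15
Volume = (1/3) * pi * 375
Volume = 392.70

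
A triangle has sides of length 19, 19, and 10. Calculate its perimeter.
Perimeter = sum of all sides
Perimeter = 19 + 19 + 10
Perimeter = 48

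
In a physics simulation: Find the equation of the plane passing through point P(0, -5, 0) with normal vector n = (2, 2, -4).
d = n·P = (2)(0) + (2)(-5) + (-4)(0) = -10
Plane: 2x + 2y - 4z = -10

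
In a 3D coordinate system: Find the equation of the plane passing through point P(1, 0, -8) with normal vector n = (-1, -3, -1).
d = n·P = (-1)(1) + (-3)(0) + (-1)(-8) = 7
Plane: -x - 3y - z = 7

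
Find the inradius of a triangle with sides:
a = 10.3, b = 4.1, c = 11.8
s = (a+b+c)/2 = (10.3+4.1+11.8)/2 = 13.1
Area = √(s(s-a)(s-b)(s-c)) = √(13.1·2.8·9·1.3) = 20.7161
r = Area/s = 20.7161/13.1 = 1.581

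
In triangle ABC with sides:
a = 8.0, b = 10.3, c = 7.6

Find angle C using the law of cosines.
cos(C) = (a² + b² - c²)/(2ab)
cos(C) = (8.0² + 10.3² - 7.6²)/(2·8.0·10.3) = 112.33/164.8 = 0.681614
C = arccos(0.681614) = 47.03°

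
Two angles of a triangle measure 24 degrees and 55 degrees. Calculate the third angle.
Sum of angles in a triangle = 180 degrees
Third angle = 180 - 24 - 55
Third angle = 101 degrees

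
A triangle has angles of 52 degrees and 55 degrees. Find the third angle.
Sum of angles in a triangle = 180 degrees
Third angle = 180 - 52 - 55
Third angle = 73 degrees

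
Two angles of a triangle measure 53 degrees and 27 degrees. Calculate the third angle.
Sum of angles in a triangle = 180 degrees
Third angle = 180 - 53 - 27
Third angle = 100 degrees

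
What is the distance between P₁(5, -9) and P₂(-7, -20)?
Using the distance formula: d = sqrt((x₂-x₁)² + (y₂-y₁)²)
dx = (-7) - 5 = -12
dy = (-20) - (-9) = -11
d = sqrt((-12)² + (-11)²) = sqrt(144 + 121) = sqrt(265) = 16.28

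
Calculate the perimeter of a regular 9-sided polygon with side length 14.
Perimeter = number of sides * side length
Perimeter = 9 * 14
Perimeter = 126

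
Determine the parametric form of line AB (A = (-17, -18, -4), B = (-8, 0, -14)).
Direction vector d = B - A = (9, 18, -10)
x = -17 + 9t, y = -18 + 18t, z = -4 - 10t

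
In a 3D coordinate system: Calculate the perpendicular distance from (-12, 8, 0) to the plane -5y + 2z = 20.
d = |0(-12) + (-5)(8) + 2(0) - (20)| / √(0² + (-5)² + 2²) = 60/√29 = 11.14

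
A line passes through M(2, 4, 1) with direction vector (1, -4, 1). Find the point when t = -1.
P(-1) = (2 + 1(-1), 4 + (-4)(-1), 1 + 1(-1)) = (1, 8, 0)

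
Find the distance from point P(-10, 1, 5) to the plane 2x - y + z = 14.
d = |2(-10) + (-1)(1) + 1(5) - (14)| / √(2² + (-1)² + 1²) = 30/√6 = 12.25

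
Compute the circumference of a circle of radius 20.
Circumference = 2 * pi * r
Circumference = 2 * pi * 20
Circumference = 125.66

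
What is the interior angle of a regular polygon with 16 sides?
Interior angle of a regular n-gon = (n-2)*180/n
Interior angle = (16-2)*180/16
Interior angle = 14*180/16
Interior angle = 2520/16
Interior angle = 157.50 degrees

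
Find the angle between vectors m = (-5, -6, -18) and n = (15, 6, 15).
m·n = -381, |m|² = 385, |n|² = 486
cos θ = -381/√187110 ≈ -0.8808
θ ≈ 151.7°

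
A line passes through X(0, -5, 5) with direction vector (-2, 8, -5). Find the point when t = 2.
P(2) = (0 + (-2)(2), -5 + 8(2), 5 + (-5)(2)) = (-4, 11, -5)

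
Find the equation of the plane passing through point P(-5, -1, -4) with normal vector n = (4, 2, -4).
d = n·P = (4)(-5) + (2)(-1) + (-4)(-4) = -6
Plane: 4x + 2y - 4z = -6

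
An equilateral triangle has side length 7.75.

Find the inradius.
For an equilateral triangle, r = s/(2√3) where s is the side.
r = 7.75/(2√3) = 7.75/3.464102 = 2.237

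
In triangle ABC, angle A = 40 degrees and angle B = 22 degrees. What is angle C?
Sum of angles in a triangle = 180 degrees
Third angle = 180 - 40 - 22
Third angle = 118 degrees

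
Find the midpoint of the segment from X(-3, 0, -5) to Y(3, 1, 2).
Midpoint = ((-3+3)/2, (0+1)/2, (-5+2)/2) = (0, 0.5, -1.5)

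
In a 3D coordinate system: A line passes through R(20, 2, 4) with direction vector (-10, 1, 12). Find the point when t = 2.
P(2) = (20 + (-10)(2), 2 + 1(2), 4 + 12(2)) = (0, 4, 28)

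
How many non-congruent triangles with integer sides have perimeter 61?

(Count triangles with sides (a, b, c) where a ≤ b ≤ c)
With a ≤ b ≤ c and a + b + c = 61, the triangle inequality a + b > c gives c < 61/2, so c ≤ 30.
Iterate a from 1 to ⌊p/3⌋ = 20; for each a, b ranges from a to ⌊(p−a)/2⌋ with c = p − a − b, keeping only c ≥ b.
Triples: (1, 30, 30), (2, 29, 30), (3, 28, 30), …
Count = 85 triangles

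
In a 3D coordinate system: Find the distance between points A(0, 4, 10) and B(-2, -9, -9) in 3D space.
d = √[(-2)² + (-13)² + (-19)²] = √534 = 23.11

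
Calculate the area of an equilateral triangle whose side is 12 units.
Area = (sqrt(3)/4) * s²
Area = (sqrt(3)/4) * 12²
Area = (sqrt(3)/4) * 144
Area = 62.35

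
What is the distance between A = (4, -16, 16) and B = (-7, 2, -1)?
d = √[(-11)² + (18)² + (-17)²] = √734 = 27.09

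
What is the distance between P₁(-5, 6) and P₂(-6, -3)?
Using the distance formula: d = sqrt((x₂-x₁)² + (y₂-y₁)²)
dx = (-6) - (-5) = -1
dy = (-3) - 6 = -9
d = sqrt((-1)² + (-9)²) = sqrt(1 + 81) = sqrt(82) = 9.06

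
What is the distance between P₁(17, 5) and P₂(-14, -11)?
Using the distance formula: d = sqrt((x₂-x₁)² + (y₂-y₁)²)
dx = (-14) - 17 = -31
dy = (-11) - 5 = -16
d = sqrt((-31)² + (-16)²) = sqrt(961 + 256) = sqrt(1217) = 34.89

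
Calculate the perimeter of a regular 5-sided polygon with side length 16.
Perimeter = number of sides * side length
Perimeter = 5 * 16
Perimeter = 80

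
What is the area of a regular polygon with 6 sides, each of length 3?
For a regular 6-gon with side length s = 3:
Apothem a = s / (2*tan(pi/6)) = 3 / (2*tan(pi/6)) ≈ 2.5981
Perimeter P = 6 * 3 = 18
Area = (1/2) * P * a = (1/2) * 18 * 2.5981 = 23.38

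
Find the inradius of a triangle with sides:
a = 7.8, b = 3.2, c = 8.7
s = (a+b+c)/2 = (7.8+3.2+8.7)/2 = 9.85
Area = √(s(s-a)(s-b)(s-c)) = √(9.85·2.05·6.65·1.15) = 12.4267
r = Area/s = 12.4267/9.85 = 1.262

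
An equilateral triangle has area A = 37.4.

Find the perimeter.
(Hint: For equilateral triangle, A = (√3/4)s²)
A = (√3/4)s²  →  s² = 4A/√3 = 4·37.4/√3 = 86.3716
s = 9.29363
Perimeter = 3s = 27.88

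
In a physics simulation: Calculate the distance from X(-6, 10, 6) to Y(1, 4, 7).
d = √[(7)² + (-6)² + (1)²] = √86 = 9.274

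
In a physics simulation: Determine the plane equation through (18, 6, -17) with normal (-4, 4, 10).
d = n·P = (-4)(18) + (4)(6) + (10)(-17) = -218
Plane: -4x + 4y + 10z = -218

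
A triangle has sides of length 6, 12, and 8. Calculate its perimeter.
Perimeter = sum of all sides
Perimeter = 6 + 12 + 8
Perimeter = 26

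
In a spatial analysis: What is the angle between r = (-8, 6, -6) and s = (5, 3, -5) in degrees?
r·s = 8, |r|² = 136, |s|² = 59
cos θ = 8/√8024 ≈ 0.08931
θ ≈ 84.88°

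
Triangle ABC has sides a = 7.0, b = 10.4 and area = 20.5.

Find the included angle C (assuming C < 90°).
Area = ½ab·sin(C)  →  sin(C) = 2·Area/(ab)
sin(C) = 2·20.5/(7.0·10.4) = 0.563187
C = arcsin(0.563187) = 34.28°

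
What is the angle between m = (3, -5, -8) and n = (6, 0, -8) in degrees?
m·n = 82, |m|² = 98, |n|² = 100
cos θ = 82/√9800 ≈ 0.8283
θ ≈ 34.07°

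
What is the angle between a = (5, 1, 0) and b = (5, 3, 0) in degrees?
a·b = 28, |a|² = 26, |b|² = 34
cos θ = 28/√884 ≈ 0.9417
θ ≈ 19.65°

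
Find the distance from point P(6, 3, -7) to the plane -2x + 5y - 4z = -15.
d = |(-2)(6) + 5(3) + (-4)(-7) - (-15)| / √((-2)² + 5² + (-4)²) = 46/√45 = 6.857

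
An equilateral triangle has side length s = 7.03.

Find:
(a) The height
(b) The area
(a) Height h = s·√3/2 = 7.03·√3/2 = 6.088
(b) Area = (√3/4)·s² = (√3/4)·7.03² = (√3/4)·49.4209 = 21.4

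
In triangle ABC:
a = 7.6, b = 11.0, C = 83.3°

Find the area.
Using A = ½ab·sin(C):
A = ½·7.6·11.0·sin(83.3°) = ½·83.6·0.993171 = 41.51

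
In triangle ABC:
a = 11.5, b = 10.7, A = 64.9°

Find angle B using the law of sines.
sin(B)/b = sin(A)/a
sin(B) = b·sin(A)/a = 10.7·sin(64.9°)/11.5 = 0.842573
B = arcsin(0.842573) = 57.41°  (b ≤ a, so B ≤ A and the acute solution is unique)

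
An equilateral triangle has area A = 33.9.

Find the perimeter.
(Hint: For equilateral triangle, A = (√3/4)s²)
A = (√3/4)s²  →  s² = 4A/√3 = 4·33.9/√3 = 78.2887
s = 8.84809
Perimeter = 3s = 26.54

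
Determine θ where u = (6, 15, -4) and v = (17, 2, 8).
u·v = 100, |u|² = 277, |v|² = 357
cos θ = 100/√98889 ≈ 0.318
θ ≈ 71.46°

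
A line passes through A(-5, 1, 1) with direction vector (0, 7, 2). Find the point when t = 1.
P(1) = (-5 + 0(1), 1 + 7(1), 1 + 2(1)) = (-5, 8, 3)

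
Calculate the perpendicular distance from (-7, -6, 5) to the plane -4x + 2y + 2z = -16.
d = |(-4)(-7) + 2(-6) + 2(5) - (-16)| / √((-4)² + 2² + 2²) = 42/√24 = 8.573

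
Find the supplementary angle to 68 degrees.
Supplementary angles sum to 180 degrees.
Other angle = 180 - 68
Other angle = 112 degrees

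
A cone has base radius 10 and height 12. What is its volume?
Volume = (1/3) * pi * r² * h
Volume = (1/3) * pi * 10² * 12
Volume = (1/3) * pi * 100 * 12
Volume = (1/3) * pi * 1200
Volume = 1256.64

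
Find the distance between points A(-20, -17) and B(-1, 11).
Using the distance formula: d = sqrt((x₂-x₁)² + (y₂-y₁)²)
dx = (-1) - (-20) = 19
dy = 11 - (-17) = 28
d = sqrt(19² + 28²) = sqrt(361 + 784) = sqrt(1145) = 33.84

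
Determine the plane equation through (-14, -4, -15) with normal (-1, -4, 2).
d = n·P = (-1)(-14) + (-4)(-4) + (2)(-15) = 0
Plane: -x - 4y + 2z = 0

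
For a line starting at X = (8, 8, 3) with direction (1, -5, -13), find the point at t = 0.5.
P(0.5) = (8 + 1(0.5), 8 + (-5)(0.5), 3 + (-13)(0.5)) = (8.5, 5.5, -3.5)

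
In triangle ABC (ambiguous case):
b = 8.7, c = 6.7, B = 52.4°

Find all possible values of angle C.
sin(C)/c = sin(B)/b  →  sin(C) = c·sin(B)/b = 6.7·sin(52.4°)/8.7 = 0.610154
C₁ = arcsin(0.610154) = 37.6°,  C₂ = 180° - C₁ = 142.4°
Check C₂: A = 180° - 52.4° - 142.4° = -14.8° ≤ 0, rejected
C = 37.6° (one solution)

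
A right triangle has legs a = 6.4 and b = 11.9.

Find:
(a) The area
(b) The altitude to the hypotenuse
(a) Area = ½ab = ½·6.4·11.9 = 38.08
(b) Hypotenuse c = √(6.4² + 11.9²) = √182.57 = 13.5118
    Area = ½·c·h_c  →  h_c = 2·Area/c = 2·38.08/13.5118 = 5.637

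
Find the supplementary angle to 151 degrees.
Supplementary angles sum to 180 degrees.
Other angle = 180 - 151
Other angle = 29 degrees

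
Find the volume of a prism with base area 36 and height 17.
Volume = base area * height
Volume = 36 * 17
Volume = 612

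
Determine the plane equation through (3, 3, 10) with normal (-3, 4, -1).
d = n·P = (-3)(3) + (4)(3) + (-1)(10) = -7
Plane: -3x + 4y - z = -7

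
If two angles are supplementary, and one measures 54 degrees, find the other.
Supplementary angles sum to 180 degrees.
Other angle = 180 - 54
Other angle = 126 degrees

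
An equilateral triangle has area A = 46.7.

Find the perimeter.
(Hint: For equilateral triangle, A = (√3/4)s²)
A = (√3/4)s²  →  s² = 4A/√3 = 4·46.7/√3 = 107.849
s = 10.385
Perimeter = 3s = 31.16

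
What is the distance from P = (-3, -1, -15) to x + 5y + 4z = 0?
d = |1(-3) + 5(-1) + 4(-15) - (0)| / √(1² + 5² + 4²) = 68/√42 = 10.49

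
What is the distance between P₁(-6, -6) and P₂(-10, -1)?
Using the distance formula: d = sqrt((x₂-x₁)² + (y₂-y₁)²)
dx = (-10) - (-6) = -4
dy = (-1) - (-6) = 5
d = sqrt((-4)² + 5²) = sqrt(16 + 25) = sqrt(41) = 6.40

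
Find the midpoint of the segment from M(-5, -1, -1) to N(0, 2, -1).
Midpoint = ((-5+0)/2, (-1+2)/2, (-1-1)/2) = (-2.5, 0.5, -1)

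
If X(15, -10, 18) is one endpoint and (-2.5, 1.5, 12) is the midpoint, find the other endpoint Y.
Y = (2×(-2.5) - 15, 2×1.5 - (-10), 2×12 - 18) = (-20, 13, 6)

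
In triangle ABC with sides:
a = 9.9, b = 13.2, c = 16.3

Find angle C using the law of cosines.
cos(C) = (a² + b² - c²)/(2ab)
cos(C) = (9.9² + 13.2² - 16.3²)/(2·9.9·13.2) = 6.56/261.36 = 0.025099
C = arccos(0.025099) = 88.56°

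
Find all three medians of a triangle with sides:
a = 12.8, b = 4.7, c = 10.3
Using m_x = ½√(2y² + 2z² - x²):
m_a = ½√(2·4.7² + 2·10.3² - 12.8²) = ½√92.52 = 4.809
m_b = ½√(2·12.8² + 2·10.3² - 4.7²) = ½√517.77 = 11.38
m_c = ½√(2·12.8² + 2·4.7² - 10.3²) = ½√265.77 = 8.151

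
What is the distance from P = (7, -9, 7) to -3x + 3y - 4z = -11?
d = |(-3)(7) + 3(-9) + (-4)(7) - (-11)| / √((-3)² + 3² + (-4)²) = 65/√34 = 11.15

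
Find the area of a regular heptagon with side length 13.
For a regular 7-gon with side length s = 13:
Apothem a = s / (2*tan(pi/7)) = 13 / (2*tan(pi/7)) ≈ 13.4974
Perimeter P = 7 * 13 = 91
Area = (1/2) * P * a = (1/2) * 91 * 13.4974 = 614.13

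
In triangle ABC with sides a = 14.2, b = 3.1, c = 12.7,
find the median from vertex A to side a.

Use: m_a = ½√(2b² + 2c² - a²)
m_a = ½√(2·3.1² + 2·12.7² - 14.2²)
m_a = ½√(19.22 + 322.58 - 201.64) = ½√140.16 = 5.919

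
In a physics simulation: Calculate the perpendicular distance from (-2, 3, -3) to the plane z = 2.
d = |0(-2) + 0(3) + 1(-3) - (2)| / √(0² + 0² + 1²) = 5/√1 = 5.0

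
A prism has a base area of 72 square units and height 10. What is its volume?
Volume = base area * height
Volume = 72 * 10
Volume = 720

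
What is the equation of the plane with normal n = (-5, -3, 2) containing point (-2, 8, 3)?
d = n·P = (-5)(-2) + (-3)(8) + (2)(3) = -8
Plane: -5x - 3y + 2z = -8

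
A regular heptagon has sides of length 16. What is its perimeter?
Perimeter = number of sides * side length
Perimeter = 7 * 16
Perimeter = 112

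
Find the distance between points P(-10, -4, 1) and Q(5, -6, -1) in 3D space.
d = √[(15)² + (-2)² + (-2)²] = √233 = 15.26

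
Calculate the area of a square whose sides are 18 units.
Area = s²
Area = 18²
Area = 324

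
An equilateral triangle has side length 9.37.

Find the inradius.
For an equilateral triangle, r = s/(2√3) where s is the side.
r = 9.37/(2√3) = 9.37/3.464102 = 2.705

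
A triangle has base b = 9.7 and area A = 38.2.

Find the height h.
A = ½bh  →  h = 2A/b
h = 2·38.2/9.7 = 7.876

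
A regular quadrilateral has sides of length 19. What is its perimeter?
Perimeter = number of sides * side length
Perimeter = 4 * 19
Perimeter = 76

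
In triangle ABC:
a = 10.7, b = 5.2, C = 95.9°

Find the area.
Using A = ½ab·sin(C):
A = ½·10.7·5.2·sin(95.9°) = ½·55.64·0.994703 = 27.67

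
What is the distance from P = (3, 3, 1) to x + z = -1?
d = |1(3) + 0(3) + 1(1) - (-1)| / √(1² + 0² + 1²) = 5/√2 = 3.536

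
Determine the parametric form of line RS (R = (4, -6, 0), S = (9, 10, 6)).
Direction vector d = S - R = (5, 16, 6)
x = 4 + 5t, y = -6 + 16t, z = 0 + 6t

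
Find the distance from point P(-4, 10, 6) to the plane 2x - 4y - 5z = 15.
d = |2(-4) + (-4)(10) + (-5)(6) - (15)| / √(2² + (-4)² + (-5)²) = 93/√45 = 13.86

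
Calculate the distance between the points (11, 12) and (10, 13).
Using the distance formula: d = sqrt((x₂-x₁)² + (y₂-y₁)²)
dx = 10 - 11 = -1
dy = 13 - 12 = 1
d = sqrt((-1)² + 1²) = sqrt(1 + 1) = sqrt(2) = 1.41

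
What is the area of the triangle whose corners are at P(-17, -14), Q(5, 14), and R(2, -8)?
Using the coordinate formula: Area = (1/2)|x₁(y₂-y₃) + x₂(y₃-y₁) + x₃(y₁-y₂)|
Area = (1/2)|(-17)(14-(-8)) + 5((-8)-(-14)) + 2((-14)-14)|
Area = (1/2)|(-17)*22 + 5*6 + 2*(-28)|
Area = (1/2)|(-374) + 30 + (-56)|
Area = (1/2)*400 = 200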